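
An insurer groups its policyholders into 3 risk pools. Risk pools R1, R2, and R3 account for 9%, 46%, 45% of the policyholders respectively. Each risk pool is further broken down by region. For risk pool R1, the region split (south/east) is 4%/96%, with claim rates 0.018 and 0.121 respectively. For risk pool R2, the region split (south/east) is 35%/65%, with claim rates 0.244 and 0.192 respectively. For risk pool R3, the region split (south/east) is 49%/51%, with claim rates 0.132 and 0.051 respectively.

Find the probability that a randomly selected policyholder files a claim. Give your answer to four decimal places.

P(C|R1) = 0.04·0.018 + 0.96·0.121 = 0.00072 + 0.11616 = 0.11688
P(C|R2) = 0.35·0.244 + 0.65·0.192 = 0.0854 + 0.1248 = 0.2102
P(C|R3) = 0.49·0.132 + 0.51·0.051 = 0.06468 + 0.02601 = 0.09069
Then overall,
P(C) = 0.09·0.11688 + 0.46·0.2102 + 0.45·0.09069
      = 0.0105192 + 0.096692 + 0.0408105 = 0.1480217

P(C) ≈ 0.1480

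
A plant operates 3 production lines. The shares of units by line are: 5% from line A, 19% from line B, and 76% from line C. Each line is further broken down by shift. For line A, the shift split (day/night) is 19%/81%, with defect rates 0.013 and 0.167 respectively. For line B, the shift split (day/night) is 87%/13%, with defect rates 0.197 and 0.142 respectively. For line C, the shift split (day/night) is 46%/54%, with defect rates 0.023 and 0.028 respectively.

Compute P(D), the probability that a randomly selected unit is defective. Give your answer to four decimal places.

P(D) ≈ 0.0625

P(D|A) = 0.19·0.013 + 0.81·0.167 = 0.00247 + 0.13527 = 0.13774
P(D|B) = 0.87·0.197 + 0.13·0.142 = 0.17139 + 0.01846 = 0.18985
P(D|C) = 0.46·0.023 + 0.54·0.028 = 0.01058 + 0.01512 = 0.0257
Then overall,
P(D) = 0.05·0.13774 + 0.19·0.18985 + 0.76·0.0257
      = 0.006887 + 0.0360715 + 0.019532 = 0.0624905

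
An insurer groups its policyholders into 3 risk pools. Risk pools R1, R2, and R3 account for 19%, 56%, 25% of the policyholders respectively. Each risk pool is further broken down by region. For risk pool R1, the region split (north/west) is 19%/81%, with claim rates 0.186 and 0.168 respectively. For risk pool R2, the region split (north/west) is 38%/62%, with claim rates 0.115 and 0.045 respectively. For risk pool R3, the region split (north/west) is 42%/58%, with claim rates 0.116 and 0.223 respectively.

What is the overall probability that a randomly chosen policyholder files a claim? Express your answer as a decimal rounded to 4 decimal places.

P(C|R1) = 0.19·0.186 + 0.81·0.168 = 0.03534 + 0.13608 = 0.17142
P(C|R2) = 0.38·0.115 + 0.62·0.045 = 0.0437 + 0.0279 = 0.0716
P(C|R3) = 0.42·0.116 + 0.58·0.223 = 0.04872 + 0.12934 = 0.17806
Then overall,
P(C) = 0.19·0.17142 + 0.56·0.0716 + 0.25·0.17806
      = 0.0325698 + 0.040096 + 0.044515 = 0.1171808

P(C) ≈ 0.1172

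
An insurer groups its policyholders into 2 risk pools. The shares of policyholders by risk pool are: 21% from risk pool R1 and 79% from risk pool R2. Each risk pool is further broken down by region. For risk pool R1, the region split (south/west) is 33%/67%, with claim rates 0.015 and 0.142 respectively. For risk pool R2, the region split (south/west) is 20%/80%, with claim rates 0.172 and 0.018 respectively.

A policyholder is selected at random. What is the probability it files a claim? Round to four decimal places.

0.0596

P(C|R1) = 0.33·0.015 + 0.67·0.142 = 0.00495 + 0.09514 = 0.10009
P(C|R2) = 0.2·0.172 + 0.8·0.018 = 0.0344 + 0.0144 = 0.0488
By total probability over the outer partition,
P(C) = 0.21·0.10009 + 0.79·0.0488
      = 0.0210189 + 0.038552 = 0.0595709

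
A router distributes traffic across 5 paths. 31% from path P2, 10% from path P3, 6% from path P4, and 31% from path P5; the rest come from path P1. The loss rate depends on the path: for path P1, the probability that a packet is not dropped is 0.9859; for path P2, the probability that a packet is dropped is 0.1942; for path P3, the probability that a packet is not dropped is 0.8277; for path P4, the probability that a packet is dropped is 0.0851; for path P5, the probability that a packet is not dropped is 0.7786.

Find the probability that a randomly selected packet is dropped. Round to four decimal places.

P(P1) = 1 − (0.31 + 0.1 + 0.06 + 0.31) = 0.22.
P(L|P1) = 1 − 0.9859 = 0.0141.
P(L|P3) = 1 − 0.8277 = 0.1723.
P(L|P5) = 1 − 0.7786 = 0.2214.
P(L) = P(L|P1)·P(P1) + P(L|P2)·P(P2) + P(L|P3)·P(P3) + P(L|P4)·P(P4) + P(L|P5)·P(P5)
      = 0.0141·0.22 + 0.1942·0.31 + 0.1723·0.1 + 0.0851·0.06 + 0.2214·0.31
      = 0.003102 + 0.060202 + 0.01723 + 0.005106 + 0.068634 = 0.154274

P(L) ≈ 0.1543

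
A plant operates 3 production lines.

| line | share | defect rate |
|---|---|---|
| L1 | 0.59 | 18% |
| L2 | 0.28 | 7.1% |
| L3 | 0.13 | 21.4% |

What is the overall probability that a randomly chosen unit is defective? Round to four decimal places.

0.1539

P(D) = P(D|L1)·P(L1) + P(D|L2)·P(L2) + P(D|L3)·P(L3)
      = 0.18·0.59 + 0.071·0.28 + 0.214·0.13
      = 0.1062 + 0.01988 + 0.02782 = 0.1539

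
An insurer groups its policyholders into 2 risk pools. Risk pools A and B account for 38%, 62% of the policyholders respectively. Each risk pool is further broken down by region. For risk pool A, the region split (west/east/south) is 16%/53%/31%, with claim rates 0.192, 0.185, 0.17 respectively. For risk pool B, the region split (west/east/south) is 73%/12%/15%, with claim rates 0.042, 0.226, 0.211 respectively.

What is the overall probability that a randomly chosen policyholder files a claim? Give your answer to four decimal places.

P(C) ≈ 0.1244

P(C|A) = 0.16·0.192 + 0.53·0.185 + 0.31·0.17 = 0.03072 + 0.09805 + 0.0527 = 0.18147
P(C|B) = 0.73·0.042 + 0.12·0.226 + 0.15·0.211 = 0.03066 + 0.02712 + 0.03165 = 0.08943
By total probability over the outer partition,
P(C) = 0.38·0.18147 + 0.62·0.08943
      = 0.0689586 + 0.0554466 = 0.1244052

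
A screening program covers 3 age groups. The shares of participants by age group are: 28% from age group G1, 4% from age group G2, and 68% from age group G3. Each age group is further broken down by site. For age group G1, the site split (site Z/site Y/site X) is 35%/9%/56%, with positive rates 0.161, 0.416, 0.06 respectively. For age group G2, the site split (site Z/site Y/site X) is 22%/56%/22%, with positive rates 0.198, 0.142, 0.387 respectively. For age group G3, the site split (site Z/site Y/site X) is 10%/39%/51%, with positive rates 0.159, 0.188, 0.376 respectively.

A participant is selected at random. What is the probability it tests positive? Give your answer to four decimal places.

P(T|G1) = 0.35·0.161 + 0.09·0.416 + 0.56·0.06 = 0.05635 + 0.03744 + 0.0336 = 0.12739
P(T|G2) = 0.22·0.198 + 0.56·0.142 + 0.22·0.387 = 0.04356 + 0.07952 + 0.08514 = 0.20822
P(T|G3) = 0.1·0.159 + 0.39·0.188 + 0.51·0.376 = 0.0159 + 0.07332 + 0.19176 = 0.28098
By total probability over the outer partition,
P(T) = 0.28·0.12739 + 0.04·0.20822 + 0.68·0.28098
      = 0.0356692 + 0.0083288 + 0.1910664 = 0.2350644

0.2351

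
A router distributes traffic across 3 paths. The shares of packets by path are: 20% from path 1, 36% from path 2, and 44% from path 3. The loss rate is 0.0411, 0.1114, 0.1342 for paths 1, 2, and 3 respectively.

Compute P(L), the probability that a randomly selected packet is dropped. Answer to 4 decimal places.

P(L) = P(L|1)·P(1) + P(L|2)·P(2) + P(L|3)·P(3)
      = 0.0411·0.2 + 0.1114·0.36 + 0.1342·0.44
      = 0.00822 + 0.040104 + 0.059048 = 0.107372

P(L) ≈ 0.1074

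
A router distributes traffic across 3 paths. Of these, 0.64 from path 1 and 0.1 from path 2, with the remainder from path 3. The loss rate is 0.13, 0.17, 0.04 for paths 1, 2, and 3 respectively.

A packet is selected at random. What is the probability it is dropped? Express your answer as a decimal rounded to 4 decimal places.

P(3) = 1 − (0.64 + 0.1) = 0.26.
Summing over the partition,
P(L) = P(L|1)·P(1) + P(L|2)·P(2) + P(L|3)·P(3)
      = 0.13·0.64 + 0.17·0.1 + 0.04·0.26
      = 0.0832 + 0.017 + 0.0104 = 0.1106

P(L) ≈ 0.1106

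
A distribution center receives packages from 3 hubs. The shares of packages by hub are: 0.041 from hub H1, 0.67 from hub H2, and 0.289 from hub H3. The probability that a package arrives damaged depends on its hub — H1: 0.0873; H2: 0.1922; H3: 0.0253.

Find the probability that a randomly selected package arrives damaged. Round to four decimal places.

0.1397

P(D) = P(D|H1)·P(H1) + P(D|H2)·P(H2) + P(D|H3)·P(H3)
      = 0.0873·0.041 + 0.1922·0.67 + 0.0253·0.289
      = 0.0035793 + 0.128774 + 0.0073117 = 0.139665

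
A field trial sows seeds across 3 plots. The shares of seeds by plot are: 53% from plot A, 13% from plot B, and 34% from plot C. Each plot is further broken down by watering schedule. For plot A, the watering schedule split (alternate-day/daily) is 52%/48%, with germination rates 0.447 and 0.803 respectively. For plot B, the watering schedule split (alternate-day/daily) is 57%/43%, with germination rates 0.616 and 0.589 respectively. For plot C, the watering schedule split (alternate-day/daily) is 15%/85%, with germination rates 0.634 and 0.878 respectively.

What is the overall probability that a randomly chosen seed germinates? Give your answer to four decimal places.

P(G) ≈ 0.6921

P(G|A) = 0.52·0.447 + 0.48·0.803 = 0.23244 + 0.38544 = 0.61788
P(G|B) = 0.57·0.616 + 0.43·0.589 = 0.35112 + 0.25327 = 0.60439
P(G|C) = 0.15·0.634 + 0.85·0.878 = 0.0951 + 0.7463 = 0.8414
By total probability over the outer partition,
P(G) = 0.53·0.61788 + 0.13·0.60439 + 0.34·0.8414
      = 0.3274764 + 0.0785707 + 0.286076 = 0.6921231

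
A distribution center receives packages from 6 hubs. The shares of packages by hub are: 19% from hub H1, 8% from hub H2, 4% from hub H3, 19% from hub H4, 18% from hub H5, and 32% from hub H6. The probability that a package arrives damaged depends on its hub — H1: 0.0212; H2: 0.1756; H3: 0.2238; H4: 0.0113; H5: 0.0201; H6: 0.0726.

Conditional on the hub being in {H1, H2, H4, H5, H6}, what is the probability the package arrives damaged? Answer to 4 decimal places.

P(D|S) ≈ 0.0490

Let S = {H1, H2, H4, H5, H6}.
P(S) = 0.19 + 0.08 + 0.19 + 0.18 + 0.32 = 0.96.
P(D ∩ S) = 0.0212·0.19 + 0.1756·0.08 + 0.0113·0.19 + 0.0201·0.18 + 0.0726·0.32 = 0.004028 + 0.014048 + 0.002147 + 0.003618 + 0.023232 = 0.047073.
P(D | S) = 0.047073 / 0.96 = 0.049034…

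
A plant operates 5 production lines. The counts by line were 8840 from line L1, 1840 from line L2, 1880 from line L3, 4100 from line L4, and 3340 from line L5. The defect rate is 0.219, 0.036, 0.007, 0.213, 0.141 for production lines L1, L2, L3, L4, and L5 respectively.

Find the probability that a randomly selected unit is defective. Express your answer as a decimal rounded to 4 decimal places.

0.1680

Total: 8840 + 1840 + 1880 + 4100 + 3340 = 20000.
P(L1) = 8840/20000 = 0.442. P(L2) = 1840/20000 = 0.092. P(L3) = 1880/20000 = 0.094. P(L4) = 4100/20000 = 0.205. P(L5) = 3340/20000 = 0.167.
P(D) = P(D|L1)·P(L1) + P(D|L2)·P(L2) + P(D|L3)·P(L3) + P(D|L4)·P(L4) + P(D|L5)·P(L5)
      = 0.219·0.442 + 0.036·0.092 + 0.007·0.094 + 0.213·0.205 + 0.141·0.167
      = 0.096798 + 0.003312 + 0.000658 + 0.043665 + 0.023547 = 0.16798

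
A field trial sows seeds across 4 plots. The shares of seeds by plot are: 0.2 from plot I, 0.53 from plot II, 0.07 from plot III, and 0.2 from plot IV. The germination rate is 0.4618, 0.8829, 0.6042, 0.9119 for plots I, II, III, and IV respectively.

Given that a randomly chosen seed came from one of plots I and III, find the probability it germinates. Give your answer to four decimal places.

Let S = {I, III}.
P(S) = 0.2 + 0.07 = 0.27.
P(G ∩ S) = 0.4618·0.2 + 0.6042·0.07 = 0.09236 + 0.042294 = 0.134654.
P(G | S) = 0.134654 / 0.27 = 0.498719…

P(G|S) ≈ 0.4987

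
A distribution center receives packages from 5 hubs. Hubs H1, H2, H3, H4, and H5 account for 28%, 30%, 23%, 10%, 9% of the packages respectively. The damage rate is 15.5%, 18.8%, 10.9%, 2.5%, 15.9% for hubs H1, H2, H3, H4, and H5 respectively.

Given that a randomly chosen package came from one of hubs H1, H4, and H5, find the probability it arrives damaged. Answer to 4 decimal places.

Let S = {H1, H4, H5}.
P(S) = 0.28 + 0.1 + 0.09 = 0.47.
P(D ∩ S) = 0.155·0.28 + 0.025·0.1 + 0.159·0.09 = 0.0434 + 0.0025 + 0.01431 = 0.06021.
P(D | S) = 0.06021 / 0.47 = 0.128106…

P(D|S) ≈ 0.1281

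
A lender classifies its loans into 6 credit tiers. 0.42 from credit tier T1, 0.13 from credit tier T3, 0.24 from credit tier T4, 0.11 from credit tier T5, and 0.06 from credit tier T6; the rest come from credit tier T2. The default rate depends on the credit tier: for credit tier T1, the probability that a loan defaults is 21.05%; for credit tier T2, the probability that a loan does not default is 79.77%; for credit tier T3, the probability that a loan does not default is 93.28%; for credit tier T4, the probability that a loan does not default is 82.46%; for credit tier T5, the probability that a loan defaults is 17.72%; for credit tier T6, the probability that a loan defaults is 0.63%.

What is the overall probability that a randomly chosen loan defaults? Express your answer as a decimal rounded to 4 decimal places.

P(T2) = 1 − (0.42 + 0.13 + 0.24 + 0.11 + 0.06) = 0.04.
P(D|T2) = 1 − 0.7977 = 0.2023.
P(D|T3) = 1 − 0.9328 = 0.0672.
P(D|T4) = 1 − 0.8246 = 0.1754.
By the law of total probability,
P(D) = P(D|T1)·P(T1) + P(D|T2)·P(T2) + P(D|T3)·P(T3) + P(D|T4)·P(T4) + P(D|T5)·P(T5) + P(D|T6)·P(T6)
      = 0.2105·0.42 + 0.2023·0.04 + 0.0672·0.13 + 0.1754·0.24 + 0.1772·0.11 + 0.0063·0.06
      = 0.08841 + 0.008092 + 0.008736 + 0.042096 + 0.019492 + 0.000378 = 0.167204

P(D) ≈ 0.1672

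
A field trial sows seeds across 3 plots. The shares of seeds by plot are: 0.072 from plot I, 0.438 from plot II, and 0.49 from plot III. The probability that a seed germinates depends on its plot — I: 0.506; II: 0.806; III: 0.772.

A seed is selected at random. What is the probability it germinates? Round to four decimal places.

P(G) = P(G|I)·P(I) + P(G|II)·P(II) + P(G|III)·P(III)
      = 0.506·0.072 + 0.806·0.438 + 0.772·0.49
      = 0.036432 + 0.353028 + 0.37828 = 0.76774

0.7677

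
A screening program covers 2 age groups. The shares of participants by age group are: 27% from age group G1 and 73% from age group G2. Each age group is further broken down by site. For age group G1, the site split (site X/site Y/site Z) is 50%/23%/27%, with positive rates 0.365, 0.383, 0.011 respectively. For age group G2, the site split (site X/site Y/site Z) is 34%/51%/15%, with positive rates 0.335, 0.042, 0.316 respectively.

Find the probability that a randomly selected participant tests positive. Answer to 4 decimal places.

0.2072

P(T|G1) = 0.5·0.365 + 0.23·0.383 + 0.27·0.011 = 0.1825 + 0.08809 + 0.00297 = 0.27356
P(T|G2) = 0.34·0.335 + 0.51·0.042 + 0.15·0.316 = 0.1139 + 0.02142 + 0.0474 = 0.18272
Then overall,
P(T) = 0.27·0.27356 + 0.73·0.18272
      = 0.0738612 + 0.1333856 = 0.2072468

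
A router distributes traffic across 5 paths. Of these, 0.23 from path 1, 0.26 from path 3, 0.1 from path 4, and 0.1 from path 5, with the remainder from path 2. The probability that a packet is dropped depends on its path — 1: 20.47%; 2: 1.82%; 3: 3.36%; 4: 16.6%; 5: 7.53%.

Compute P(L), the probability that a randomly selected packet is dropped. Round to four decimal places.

P(2) = 1 − (0.23 + 0.26 + 0.1 + 0.1) = 0.31.
P(L) = P(L|1)·P(1) + P(L|2)·P(2) + P(L|3)·P(3) + P(L|4)·P(4) + P(L|5)·P(5)
      = 0.2047·0.23 + 0.0182·0.31 + 0.0336·0.26 + 0.166·0.1 + 0.0753·0.1
      = 0.047081 + 0.005642 + 0.008736 + 0.0166 + 0.00753 = 0.085589

P(L) ≈ 0.0856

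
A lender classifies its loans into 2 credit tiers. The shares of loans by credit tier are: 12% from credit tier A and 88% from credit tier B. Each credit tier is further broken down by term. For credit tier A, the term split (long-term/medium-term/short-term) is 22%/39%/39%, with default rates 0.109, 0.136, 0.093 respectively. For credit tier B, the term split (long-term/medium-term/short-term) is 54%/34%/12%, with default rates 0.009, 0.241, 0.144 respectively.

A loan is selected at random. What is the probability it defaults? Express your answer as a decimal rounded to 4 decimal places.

0.1052

P(D|A) = 0.22·0.109 + 0.39·0.136 + 0.39·0.093 = 0.02398 + 0.05304 + 0.03627 = 0.11329
P(D|B) = 0.54·0.009 + 0.34·0.241 + 0.12·0.144 = 0.00486 + 0.08194 + 0.01728 = 0.10408
Then overall,
P(D) = 0.12·0.11329 + 0.88·0.10408
      = 0.0135948 + 0.0915904 = 0.1051852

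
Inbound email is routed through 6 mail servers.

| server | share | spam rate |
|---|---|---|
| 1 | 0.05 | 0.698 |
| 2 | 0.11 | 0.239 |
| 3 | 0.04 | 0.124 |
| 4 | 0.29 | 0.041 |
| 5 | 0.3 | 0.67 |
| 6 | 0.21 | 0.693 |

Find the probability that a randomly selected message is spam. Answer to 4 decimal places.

0.4246

P(S) = P(S|1)·P(1) + P(S|2)·P(2) + P(S|3)·P(3) + P(S|4)·P(4) + P(S|5)·P(5) + P(S|6)·P(6)
      = 0.698·0.05 + 0.239·0.11 + 0.124·0.04 + 0.041·0.29 + 0.67·0.3 + 0.693·0.21
      = 0.0349 + 0.02629 + 0.00496 + 0.01189 + 0.201 + 0.14553 = 0.42457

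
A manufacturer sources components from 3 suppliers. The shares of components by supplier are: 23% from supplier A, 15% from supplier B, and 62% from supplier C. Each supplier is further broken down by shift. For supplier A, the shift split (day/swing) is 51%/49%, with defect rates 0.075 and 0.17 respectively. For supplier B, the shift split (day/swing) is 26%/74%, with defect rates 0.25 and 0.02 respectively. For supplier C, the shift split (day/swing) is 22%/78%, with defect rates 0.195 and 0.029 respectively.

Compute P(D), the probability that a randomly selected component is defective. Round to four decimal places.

P(D) ≈ 0.0805

P(D|A) = 0.51·0.075 + 0.49·0.17 = 0.03825 + 0.0833 = 0.12155
P(D|B) = 0.26·0.25 + 0.74·0.02 = 0.065 + 0.0148 = 0.0798
P(D|C) = 0.22·0.195 + 0.78·0.029 = 0.0429 + 0.02262 = 0.06552
Then overall,
P(D) = 0.23·0.12155 + 0.15·0.0798 + 0.62·0.06552
      = 0.0279565 + 0.01197 + 0.0406224 = 0.0805489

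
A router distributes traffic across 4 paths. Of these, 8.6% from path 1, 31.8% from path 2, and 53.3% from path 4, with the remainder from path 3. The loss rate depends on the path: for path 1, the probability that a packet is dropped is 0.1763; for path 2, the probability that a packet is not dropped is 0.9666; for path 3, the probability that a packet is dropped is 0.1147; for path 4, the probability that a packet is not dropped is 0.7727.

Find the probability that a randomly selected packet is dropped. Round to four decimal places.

P(L) ≈ 0.1542

P(3) = 1 − (0.086 + 0.318 + 0.533) = 0.063.
P(L|2) = 1 − 0.9666 = 0.0334.
P(L|4) = 1 − 0.7727 = 0.2273.
Summing over the partition,
P(L) = P(L|1)·P(1) + P(L|2)·P(2) + P(L|3)·P(3) + P(L|4)·P(4)
      = 0.1763·0.086 + 0.0334·0.318 + 0.1147·0.063 + 0.2273·0.533
      = 0.0151618 + 0.0106212 + 0.0072261 + 0.1211509 = 0.15416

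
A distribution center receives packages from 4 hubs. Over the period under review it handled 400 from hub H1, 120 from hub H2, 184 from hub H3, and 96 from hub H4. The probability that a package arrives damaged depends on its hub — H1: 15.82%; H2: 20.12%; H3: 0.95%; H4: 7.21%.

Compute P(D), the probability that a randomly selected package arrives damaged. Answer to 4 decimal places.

P(D) ≈ 0.1201

Total: 400 + 120 + 184 + 96 = 800.
P(H1) = 400/800 = 0.5. P(H2) = 120/800 = 0.15. P(H3) = 184/800 = 0.23. P(H4) = 96/800 = 0.12.
P(D) = P(D|H1)·P(H1) + P(D|H2)·P(H2) + P(D|H3)·P(H3) + P(D|H4)·P(H4)
      = 0.1582·0.5 + 0.2012·0.15 + 0.0095·0.23 + 0.0721·0.12
      = 0.0791 + 0.03018 + 0.002185 + 0.008652 = 0.120117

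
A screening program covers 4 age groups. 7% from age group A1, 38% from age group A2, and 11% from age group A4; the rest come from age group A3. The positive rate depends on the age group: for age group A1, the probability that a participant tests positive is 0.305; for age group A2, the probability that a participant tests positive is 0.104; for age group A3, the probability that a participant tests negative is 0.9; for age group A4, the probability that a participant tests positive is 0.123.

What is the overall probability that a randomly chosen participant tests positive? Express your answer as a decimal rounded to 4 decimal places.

P(T) ≈ 0.1184

P(A3) = 1 − (0.07 + 0.38 + 0.11) = 0.44.
P(T|A3) = 1 − 0.9 = 0.1.
P(T) = P(T|A1)·P(A1) + P(T|A2)·P(A2) + P(T|A3)·P(A3) + P(T|A4)·P(A4)
      = 0.305·0.07 + 0.104·0.38 + 0.1·0.44 + 0.123·0.11
      = 0.02135 + 0.03952 + 0.044 + 0.01353 = 0.1184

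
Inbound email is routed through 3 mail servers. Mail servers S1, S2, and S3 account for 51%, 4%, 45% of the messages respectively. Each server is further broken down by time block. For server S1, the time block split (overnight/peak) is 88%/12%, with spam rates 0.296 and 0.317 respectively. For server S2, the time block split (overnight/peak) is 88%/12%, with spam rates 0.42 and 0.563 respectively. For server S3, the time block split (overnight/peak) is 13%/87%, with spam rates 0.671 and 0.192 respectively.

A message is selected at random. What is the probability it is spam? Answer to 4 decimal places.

P(S) ≈ 0.2842

P(S|S1) = 0.88·0.296 + 0.12·0.317 = 0.26048 + 0.03804 = 0.29852
P(S|S2) = 0.88·0.42 + 0.12·0.563 = 0.3696 + 0.06756 = 0.43716
P(S|S3) = 0.13·0.671 + 0.87·0.192 = 0.08723 + 0.16704 = 0.25427
By total probability over the outer partition,
P(S) = 0.51·0.29852 + 0.04·0.43716 + 0.45·0.25427
      = 0.1522452 + 0.0174864 + 0.1144215 = 0.2841531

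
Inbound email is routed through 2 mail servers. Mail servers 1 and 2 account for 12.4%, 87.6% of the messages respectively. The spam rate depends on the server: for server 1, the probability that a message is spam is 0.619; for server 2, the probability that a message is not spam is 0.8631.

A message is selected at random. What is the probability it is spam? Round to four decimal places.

P(S) ≈ 0.1967

P(S|2) = 1 − 0.8631 = 0.1369.
P(S) = P(S|1)·P(1) + P(S|2)·P(2)
      = 0.619·0.124 + 0.1369·0.876
      = 0.076756 + 0.1199244 = 0.1966804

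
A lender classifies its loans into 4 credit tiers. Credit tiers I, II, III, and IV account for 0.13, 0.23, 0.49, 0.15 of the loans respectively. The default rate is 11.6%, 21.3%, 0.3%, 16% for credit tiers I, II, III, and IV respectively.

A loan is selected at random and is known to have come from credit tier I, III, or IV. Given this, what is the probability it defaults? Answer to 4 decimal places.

Let S = {I, III, IV}.
P(S) = 0.13 + 0.49 + 0.15 = 0.77.
P(D ∩ S) = 0.116·0.13 + 0.003·0.49 + 0.16·0.15 = 0.01508 + 0.00147 + 0.024 = 0.04055.
P(D | S) = 0.04055 / 0.77 = 0.052662…

P(D|S) ≈ 0.0527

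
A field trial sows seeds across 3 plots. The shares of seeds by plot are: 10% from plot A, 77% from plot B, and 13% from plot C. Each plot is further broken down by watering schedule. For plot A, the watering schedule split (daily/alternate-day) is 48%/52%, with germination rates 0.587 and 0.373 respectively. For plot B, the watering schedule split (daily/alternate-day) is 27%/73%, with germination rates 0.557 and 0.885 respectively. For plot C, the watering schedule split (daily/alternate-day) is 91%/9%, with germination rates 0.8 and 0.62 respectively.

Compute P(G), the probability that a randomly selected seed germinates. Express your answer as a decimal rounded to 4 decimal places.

P(G|A) = 0.48·0.587 + 0.52·0.373 = 0.28176 + 0.19396 = 0.47572
P(G|B) = 0.27·0.557 + 0.73·0.885 = 0.15039 + 0.64605 = 0.79644
P(G|C) = 0.91·0.8 + 0.09·0.62 = 0.728 + 0.0558 = 0.7838
Then overall,
P(G) = 0.1·0.47572 + 0.77·0.79644 + 0.13·0.7838
      = 0.047572 + 0.6132588 + 0.101894 = 0.7627248

0.7627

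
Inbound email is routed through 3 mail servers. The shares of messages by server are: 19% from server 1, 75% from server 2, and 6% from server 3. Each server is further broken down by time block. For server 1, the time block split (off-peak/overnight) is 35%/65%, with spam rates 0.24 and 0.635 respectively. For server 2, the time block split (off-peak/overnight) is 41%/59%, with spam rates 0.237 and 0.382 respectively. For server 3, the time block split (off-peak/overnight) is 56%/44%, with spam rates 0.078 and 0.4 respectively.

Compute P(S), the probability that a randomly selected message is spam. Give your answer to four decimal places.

0.3495

P(S|1) = 0.35·0.24 + 0.65·0.635 = 0.084 + 0.41275 = 0.49675
P(S|2) = 0.41·0.237 + 0.59·0.382 = 0.09717 + 0.22538 = 0.32255
P(S|3) = 0.56·0.078 + 0.44·0.4 = 0.04368 + 0.176 = 0.21968
Then overall,
P(S) = 0.19·0.49675 + 0.75·0.32255 + 0.06·0.21968
      = 0.0943825 + 0.2419125 + 0.0131808 = 0.3494758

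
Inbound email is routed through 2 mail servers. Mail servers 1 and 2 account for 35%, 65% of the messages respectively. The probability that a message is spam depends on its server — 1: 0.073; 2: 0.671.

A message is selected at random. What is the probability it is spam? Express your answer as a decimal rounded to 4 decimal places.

0.4617

P(S) = P(S|1)·P(1) + P(S|2)·P(2)
      = 0.073·0.35 + 0.671·0.65
      = 0.02555 + 0.43615 = 0.4617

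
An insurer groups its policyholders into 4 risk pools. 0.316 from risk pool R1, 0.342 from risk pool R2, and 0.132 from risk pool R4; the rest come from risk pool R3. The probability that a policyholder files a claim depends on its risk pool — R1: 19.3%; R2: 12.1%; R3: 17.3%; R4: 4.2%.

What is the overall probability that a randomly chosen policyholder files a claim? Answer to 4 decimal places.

P(R3) = 1 − (0.316 + 0.342 + 0.132) = 0.21.
P(C) = P(C|R1)·P(R1) + P(C|R2)·P(R2) + P(C|R3)·P(R3) + P(C|R4)·P(R4)
      = 0.193·0.316 + 0.121·0.342 + 0.173·0.21 + 0.042·0.132
      = 0.060988 + 0.041382 + 0.03633 + 0.005544 = 0.144244

0.1442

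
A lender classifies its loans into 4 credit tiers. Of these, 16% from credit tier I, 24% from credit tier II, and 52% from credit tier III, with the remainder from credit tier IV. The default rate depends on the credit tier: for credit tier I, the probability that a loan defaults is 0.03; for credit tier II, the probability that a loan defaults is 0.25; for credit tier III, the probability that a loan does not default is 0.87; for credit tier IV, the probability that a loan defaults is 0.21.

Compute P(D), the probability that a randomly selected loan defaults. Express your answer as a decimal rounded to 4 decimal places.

P(D) ≈ 0.1492

P(IV) = 1 − (0.16 + 0.24 + 0.52) = 0.08.
P(D|III) = 1 − 0.87 = 0.13.
P(D) = P(D|I)·P(I) + P(D|II)·P(II) + P(D|III)·P(III) + P(D|IV)·P(IV)
      = 0.03·0.16 + 0.25·0.24 + 0.13·0.52 + 0.21·0.08
      = 0.0048 + 0.06 + 0.0676 + 0.0168 = 0.1492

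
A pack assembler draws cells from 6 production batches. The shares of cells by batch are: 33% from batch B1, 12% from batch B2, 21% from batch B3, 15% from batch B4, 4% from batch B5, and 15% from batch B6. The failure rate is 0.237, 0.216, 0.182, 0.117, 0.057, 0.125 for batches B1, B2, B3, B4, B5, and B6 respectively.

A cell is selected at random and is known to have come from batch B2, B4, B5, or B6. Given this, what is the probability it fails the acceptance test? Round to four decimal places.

0.1402

Let S = {B2, B4, B5, B6}.
P(S) = 0.12 + 0.15 + 0.04 + 0.15 = 0.46.
P(F ∩ S) = 0.216·0.12 + 0.117·0.15 + 0.057·0.04 + 0.125·0.15 = 0.02592 + 0.01755 + 0.00228 + 0.01875 = 0.0645.
P(F | S) = 0.0645 / 0.46 = 0.140217…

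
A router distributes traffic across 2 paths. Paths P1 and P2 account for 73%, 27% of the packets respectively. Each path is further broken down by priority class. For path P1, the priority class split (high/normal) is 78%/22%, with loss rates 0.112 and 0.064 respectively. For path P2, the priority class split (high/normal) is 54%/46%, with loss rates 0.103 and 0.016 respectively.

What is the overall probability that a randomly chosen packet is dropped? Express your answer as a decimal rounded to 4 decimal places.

P(L) ≈ 0.0911

P(L|P1) = 0.78·0.112 + 0.22·0.064 = 0.08736 + 0.01408 = 0.10144
P(L|P2) = 0.54·0.103 + 0.46·0.016 = 0.05562 + 0.00736 = 0.06298
Then overall,
P(L) = 0.73·0.10144 + 0.27·0.06298
      = 0.0740512 + 0.0170046 = 0.0910558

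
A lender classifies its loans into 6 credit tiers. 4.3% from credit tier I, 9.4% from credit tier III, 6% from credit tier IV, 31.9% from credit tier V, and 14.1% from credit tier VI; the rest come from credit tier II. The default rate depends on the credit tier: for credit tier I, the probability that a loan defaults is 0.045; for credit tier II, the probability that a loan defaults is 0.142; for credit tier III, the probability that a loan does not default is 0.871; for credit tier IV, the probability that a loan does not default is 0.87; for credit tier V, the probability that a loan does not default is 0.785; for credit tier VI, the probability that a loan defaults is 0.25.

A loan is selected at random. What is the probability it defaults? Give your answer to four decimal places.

P(D) ≈ 0.1744

P(II) = 1 − (0.043 + 0.094 + 0.06 + 0.319 + 0.141) = 0.343.
P(D|III) = 1 − 0.871 = 0.129.
P(D|IV) = 1 − 0.87 = 0.13.
P(D|V) = 1 − 0.785 = 0.215.
Using total probability over the partition,
P(D) = P(D|I)·P(I) + P(D|II)·P(II) + P(D|III)·P(III) + P(D|IV)·P(IV) + P(D|V)·P(V) + P(D|VI)·P(VI)
      = 0.045·0.043 + 0.142·0.343 + 0.129·0.094 + 0.13·0.06 + 0.215·0.319 + 0.25·0.141
      = 0.001935 + 0.048706 + 0.012126 + 0.0078 + 0.068585 + 0.03525 = 0.174402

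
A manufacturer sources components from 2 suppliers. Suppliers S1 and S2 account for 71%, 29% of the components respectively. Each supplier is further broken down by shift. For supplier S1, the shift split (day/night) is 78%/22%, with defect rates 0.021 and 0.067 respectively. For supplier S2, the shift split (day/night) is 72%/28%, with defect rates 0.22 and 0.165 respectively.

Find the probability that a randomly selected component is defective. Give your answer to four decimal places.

P(D|S1) = 0.78·0.021 + 0.22·0.067 = 0.01638 + 0.01474 = 0.03112
P(D|S2) = 0.72·0.22 + 0.28·0.165 = 0.1584 + 0.0462 = 0.2046
Then overall,
P(D) = 0.71·0.03112 + 0.29·0.2046
      = 0.0220952 + 0.059334 = 0.0814292

0.0814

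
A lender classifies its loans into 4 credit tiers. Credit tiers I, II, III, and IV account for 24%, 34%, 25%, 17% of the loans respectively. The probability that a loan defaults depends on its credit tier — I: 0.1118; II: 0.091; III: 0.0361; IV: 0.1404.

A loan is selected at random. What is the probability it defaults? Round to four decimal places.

Using total probability over the partition,
P(D) = P(D|I)·P(I) + P(D|II)·P(II) + P(D|III)·P(III) + P(D|IV)·P(IV)
      = 0.1118·0.24 + 0.091·0.34 + 0.0361·0.25 + 0.1404·0.17
      = 0.026832 + 0.03094 + 0.009025 + 0.023868 = 0.090665

0.0907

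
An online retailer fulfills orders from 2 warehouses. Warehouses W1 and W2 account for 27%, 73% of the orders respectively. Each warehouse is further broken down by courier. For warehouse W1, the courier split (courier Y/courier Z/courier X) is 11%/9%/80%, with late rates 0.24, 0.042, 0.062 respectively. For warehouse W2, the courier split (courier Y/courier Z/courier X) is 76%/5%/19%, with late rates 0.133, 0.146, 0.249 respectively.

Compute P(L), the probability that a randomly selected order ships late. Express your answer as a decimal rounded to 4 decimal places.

0.1352

P(L|W1) = 0.11·0.24 + 0.09·0.042 + 0.8·0.062 = 0.0264 + 0.00378 + 0.0496 = 0.07978
P(L|W2) = 0.76·0.133 + 0.05·0.146 + 0.19·0.249 = 0.10108 + 0.0073 + 0.04731 = 0.15569
Then overall,
P(L) = 0.27·0.07978 + 0.73·0.15569
      = 0.0215406 + 0.1136537 = 0.1351943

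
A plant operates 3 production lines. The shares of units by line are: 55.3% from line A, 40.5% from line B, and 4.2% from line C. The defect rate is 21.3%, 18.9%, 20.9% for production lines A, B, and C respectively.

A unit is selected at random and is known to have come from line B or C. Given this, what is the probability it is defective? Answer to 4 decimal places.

Let S = {B, C}.
P(S) = 0.405 + 0.042 = 0.447.
P(D ∩ S) = 0.189·0.405 + 0.209·0.042 = 0.076545 + 0.008778 = 0.085323.
P(D | S) = 0.085323 / 0.447 = 0.190879…

P(D|S) ≈ 0.1909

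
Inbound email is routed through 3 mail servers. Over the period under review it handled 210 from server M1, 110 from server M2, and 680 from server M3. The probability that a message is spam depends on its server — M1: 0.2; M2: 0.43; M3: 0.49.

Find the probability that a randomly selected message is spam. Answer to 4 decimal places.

0.4225

Total: 210 + 110 + 680 = 1000.
P(M1) = 210/1000 = 0.21. P(M2) = 110/1000 = 0.11. P(M3) = 680/1000 = 0.68.
P(S) = P(S|M1)·P(M1) + P(S|M2)·P(M2) + P(S|M3)·P(M3)
      = 0.2·0.21 + 0.43·0.11 + 0.49·0.68
      = 0.042 + 0.0473 + 0.3332 = 0.4225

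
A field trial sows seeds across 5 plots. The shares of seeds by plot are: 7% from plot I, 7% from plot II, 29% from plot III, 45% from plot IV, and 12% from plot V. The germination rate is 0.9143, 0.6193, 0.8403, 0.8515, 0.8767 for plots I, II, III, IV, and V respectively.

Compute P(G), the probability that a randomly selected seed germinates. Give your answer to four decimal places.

Using total probability over the partition,
P(G) = P(G|I)·P(I) + P(G|II)·P(II) + P(G|III)·P(III) + P(G|IV)·P(IV) + P(G|V)·P(V)
      = 0.9143·0.07 + 0.6193·0.07 + 0.8403·0.29 + 0.8515·0.45 + 0.8767·0.12
      = 0.064001 + 0.043351 + 0.243687 + 0.383175 + 0.105204 = 0.839418

P(G) ≈ 0.8394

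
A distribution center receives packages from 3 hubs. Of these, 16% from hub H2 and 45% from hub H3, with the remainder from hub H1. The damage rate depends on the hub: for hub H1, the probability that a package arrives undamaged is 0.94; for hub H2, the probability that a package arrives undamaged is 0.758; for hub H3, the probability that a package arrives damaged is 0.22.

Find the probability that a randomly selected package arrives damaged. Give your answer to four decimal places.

P(H1) = 1 − (0.16 + 0.45) = 0.39.
P(D|H1) = 1 − 0.94 = 0.06.
P(D|H2) = 1 − 0.758 = 0.242.
P(D) = P(D|H1)·P(H1) + P(D|H2)·P(H2) + P(D|H3)·P(H3)
      = 0.06·0.39 + 0.242·0.16 + 0.22·0.45
      = 0.0234 + 0.03872 + 0.099 = 0.16112

0.1611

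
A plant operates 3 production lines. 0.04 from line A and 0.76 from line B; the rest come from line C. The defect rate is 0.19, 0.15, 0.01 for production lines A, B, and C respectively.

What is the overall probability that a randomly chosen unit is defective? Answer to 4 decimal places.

P(D) ≈ 0.1236

P(C) = 1 − (0.04 + 0.76) = 0.2.
P(D) = P(D|A)·P(A) + P(D|B)·P(B) + P(D|C)·P(C)
      = 0.19·0.04 + 0.15·0.76 + 0.01·0.2
      = 0.0076 + 0.114 + 0.002 = 0.1236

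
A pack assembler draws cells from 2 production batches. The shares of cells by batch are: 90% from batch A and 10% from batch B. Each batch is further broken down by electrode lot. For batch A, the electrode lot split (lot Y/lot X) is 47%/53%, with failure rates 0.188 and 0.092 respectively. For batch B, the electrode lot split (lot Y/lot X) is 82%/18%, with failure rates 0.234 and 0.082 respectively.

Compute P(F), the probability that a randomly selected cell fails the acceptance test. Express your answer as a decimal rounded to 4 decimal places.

P(F|A) = 0.47·0.188 + 0.53·0.092 = 0.08836 + 0.04876 = 0.13712
P(F|B) = 0.82·0.234 + 0.18·0.082 = 0.19188 + 0.01476 = 0.20664
Then overall,
P(F) = 0.9·0.13712 + 0.1·0.20664
      = 0.123408 + 0.020664 = 0.144072

P(F) ≈ 0.1441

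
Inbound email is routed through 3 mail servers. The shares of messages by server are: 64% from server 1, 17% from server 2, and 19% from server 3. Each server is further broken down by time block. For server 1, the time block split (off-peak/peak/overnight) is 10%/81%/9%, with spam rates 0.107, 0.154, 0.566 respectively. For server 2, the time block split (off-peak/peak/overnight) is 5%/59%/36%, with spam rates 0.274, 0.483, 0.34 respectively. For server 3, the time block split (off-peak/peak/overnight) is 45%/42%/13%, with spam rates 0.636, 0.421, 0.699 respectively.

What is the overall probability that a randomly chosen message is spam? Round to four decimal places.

0.2961

P(S|1) = 0.1·0.107 + 0.81·0.154 + 0.09·0.566 = 0.0107 + 0.12474 + 0.05094 = 0.18638
P(S|2) = 0.05·0.274 + 0.59·0.483 + 0.36·0.34 = 0.0137 + 0.28497 + 0.1224 = 0.42107
P(S|3) = 0.45·0.636 + 0.42·0.421 + 0.13·0.699 = 0.2862 + 0.17682 + 0.09087 = 0.55389
Then overall,
P(S) = 0.64·0.18638 + 0.17·0.42107 + 0.19·0.55389
      = 0.1192832 + 0.0715819 + 0.1052391 = 0.2961042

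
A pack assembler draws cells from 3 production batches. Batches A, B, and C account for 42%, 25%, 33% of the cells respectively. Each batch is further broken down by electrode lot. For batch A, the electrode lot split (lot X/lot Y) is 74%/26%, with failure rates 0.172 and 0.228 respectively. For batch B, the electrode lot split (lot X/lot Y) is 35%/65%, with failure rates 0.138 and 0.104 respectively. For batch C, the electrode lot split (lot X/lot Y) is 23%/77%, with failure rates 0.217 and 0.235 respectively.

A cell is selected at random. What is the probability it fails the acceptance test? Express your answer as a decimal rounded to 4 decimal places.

0.1835

P(F|A) = 0.74·0.172 + 0.26·0.228 = 0.12728 + 0.05928 = 0.18656
P(F|B) = 0.35·0.138 + 0.65·0.104 = 0.0483 + 0.0676 = 0.1159
P(F|C) = 0.23·0.217 + 0.77·0.235 = 0.04991 + 0.18095 = 0.23086
By total probability over the outer partition,
P(F) = 0.42·0.18656 + 0.25·0.1159 + 0.33·0.23086
      = 0.0783552 + 0.028975 + 0.0761838 = 0.183514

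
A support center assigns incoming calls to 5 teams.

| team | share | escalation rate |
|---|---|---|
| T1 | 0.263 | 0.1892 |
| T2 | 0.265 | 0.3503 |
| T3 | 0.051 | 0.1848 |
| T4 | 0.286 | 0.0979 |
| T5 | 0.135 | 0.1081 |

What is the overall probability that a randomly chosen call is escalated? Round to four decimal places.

P(E) ≈ 0.1946

By the law of total probability,
P(E) = P(E|T1)·P(T1) + P(E|T2)·P(T2) + P(E|T3)·P(T3) + P(E|T4)·P(T4) + P(E|T5)·P(T5)
      = 0.1892·0.263 + 0.3503·0.265 + 0.1848·0.051 + 0.0979·0.286 + 0.1081·0.135
      = 0.0497596 + 0.0928295 + 0.0094248 + 0.0279994 + 0.0145935 = 0.1946068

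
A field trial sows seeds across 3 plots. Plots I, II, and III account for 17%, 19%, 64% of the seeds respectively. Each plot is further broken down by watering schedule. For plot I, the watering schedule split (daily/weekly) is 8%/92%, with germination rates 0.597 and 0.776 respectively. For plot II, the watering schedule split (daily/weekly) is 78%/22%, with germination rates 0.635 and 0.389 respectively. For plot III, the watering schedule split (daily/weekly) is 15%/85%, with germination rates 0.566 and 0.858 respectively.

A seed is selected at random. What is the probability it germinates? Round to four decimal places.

P(G|I) = 0.08·0.597 + 0.92·0.776 = 0.04776 + 0.71392 = 0.76168
P(G|II) = 0.78·0.635 + 0.22·0.389 = 0.4953 + 0.08558 = 0.58088
P(G|III) = 0.15·0.566 + 0.85·0.858 = 0.0849 + 0.7293 = 0.8142
By total probability over the outer partition,
P(G) = 0.17·0.76168 + 0.19·0.58088 + 0.64·0.8142
      = 0.1294856 + 0.1103672 + 0.521088 = 0.7609408

0.7609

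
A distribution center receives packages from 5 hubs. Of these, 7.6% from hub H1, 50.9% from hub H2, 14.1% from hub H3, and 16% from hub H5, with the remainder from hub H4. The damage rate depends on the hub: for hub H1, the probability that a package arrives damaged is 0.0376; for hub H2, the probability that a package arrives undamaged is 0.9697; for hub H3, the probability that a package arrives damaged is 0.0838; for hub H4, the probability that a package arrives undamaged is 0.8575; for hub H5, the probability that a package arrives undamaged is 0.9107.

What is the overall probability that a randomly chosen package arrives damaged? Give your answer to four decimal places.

0.0606

P(H4) = 1 − (0.076 + 0.509 + 0.141 + 0.16) = 0.114.
P(D|H2) = 1 − 0.9697 = 0.0303.
P(D|H4) = 1 − 0.8575 = 0.1425.
P(D|H5) = 1 − 0.9107 = 0.0893.
By the law of total probability,
P(D) = P(D|H1)·P(H1) + P(D|H2)·P(H2) + P(D|H3)·P(H3) + P(D|H4)·P(H4) + P(D|H5)·P(H5)
      = 0.0376·0.076 + 0.0303·0.509 + 0.0838·0.141 + 0.1425·0.114 + 0.0893·0.16
      = 0.0028576 + 0.0154227 + 0.0118158 + 0.016245 + 0.014288 = 0.0606291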